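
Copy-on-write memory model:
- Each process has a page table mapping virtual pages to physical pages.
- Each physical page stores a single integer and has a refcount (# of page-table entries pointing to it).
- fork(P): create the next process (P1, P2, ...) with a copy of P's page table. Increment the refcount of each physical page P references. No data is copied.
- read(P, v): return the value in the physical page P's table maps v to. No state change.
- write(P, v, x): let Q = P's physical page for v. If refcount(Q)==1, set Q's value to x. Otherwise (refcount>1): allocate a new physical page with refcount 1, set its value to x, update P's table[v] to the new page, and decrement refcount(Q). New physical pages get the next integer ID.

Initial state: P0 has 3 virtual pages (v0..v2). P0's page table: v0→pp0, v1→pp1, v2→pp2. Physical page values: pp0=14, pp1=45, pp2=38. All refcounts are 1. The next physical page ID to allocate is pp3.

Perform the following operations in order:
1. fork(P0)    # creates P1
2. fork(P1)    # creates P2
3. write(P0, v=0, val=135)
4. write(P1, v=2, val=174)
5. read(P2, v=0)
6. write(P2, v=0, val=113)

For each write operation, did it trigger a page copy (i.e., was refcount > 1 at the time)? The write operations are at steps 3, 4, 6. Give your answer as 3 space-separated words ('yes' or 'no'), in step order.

Op 1: fork(P0) -> P1. 3 ppages; refcounts: pp0:2 pp1:2 pp2:2
Op 2: fork(P1) -> P2. 3 ppages; refcounts: pp0:3 pp1:3 pp2:3
Op 3: write(P0, v0, 135). refcount(pp0)=3>1 -> COPY to pp3. 4 ppages; refcounts: pp0:2 pp1:3 pp2:3 pp3:1
Op 4: write(P1, v2, 174). refcount(pp2)=3>1 -> COPY to pp4. 5 ppages; refcounts: pp0:2 pp1:3 pp2:2 pp3:1 pp4:1
Op 5: read(P2, v0) -> 14. No state change.
Op 6: write(P2, v0, 113). refcount(pp0)=2>1 -> COPY to pp5. 6 ppages; refcounts: pp0:1 pp1:3 pp2:2 pp3:1 pp4:1 pp5:1

yes yes yes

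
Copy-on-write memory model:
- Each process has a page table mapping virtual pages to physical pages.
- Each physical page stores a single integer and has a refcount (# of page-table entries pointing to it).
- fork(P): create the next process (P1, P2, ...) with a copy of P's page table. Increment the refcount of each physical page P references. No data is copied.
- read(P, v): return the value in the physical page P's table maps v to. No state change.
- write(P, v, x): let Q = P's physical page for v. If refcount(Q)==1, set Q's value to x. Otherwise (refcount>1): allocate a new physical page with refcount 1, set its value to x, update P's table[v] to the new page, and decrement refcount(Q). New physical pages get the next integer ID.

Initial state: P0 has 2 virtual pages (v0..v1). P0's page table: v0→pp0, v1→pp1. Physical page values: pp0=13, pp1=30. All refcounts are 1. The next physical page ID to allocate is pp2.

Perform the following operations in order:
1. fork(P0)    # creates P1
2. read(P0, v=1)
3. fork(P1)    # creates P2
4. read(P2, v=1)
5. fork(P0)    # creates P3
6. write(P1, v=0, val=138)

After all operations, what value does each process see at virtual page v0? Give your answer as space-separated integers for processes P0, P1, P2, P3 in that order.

Op 1: fork(P0) -> P1. 2 ppages; refcounts: pp0:2 pp1:2
Op 2: read(P0, v1) -> 30. No state change.
Op 3: fork(P1) -> P2. 2 ppages; refcounts: pp0:3 pp1:3
Op 4: read(P2, v1) -> 30. No state change.
Op 5: fork(P0) -> P3. 2 ppages; refcounts: pp0:4 pp1:4
Op 6: write(P1, v0, 138). refcount(pp0)=4>1 -> COPY to pp2. 3 ppages; refcounts: pp0:3 pp1:4 pp2:1
P0: v0 -> pp0 = 13
P1: v0 -> pp2 = 138
P2: v0 -> pp0 = 13
P3: v0 -> pp0 = 13

Answer: 13 138 13 13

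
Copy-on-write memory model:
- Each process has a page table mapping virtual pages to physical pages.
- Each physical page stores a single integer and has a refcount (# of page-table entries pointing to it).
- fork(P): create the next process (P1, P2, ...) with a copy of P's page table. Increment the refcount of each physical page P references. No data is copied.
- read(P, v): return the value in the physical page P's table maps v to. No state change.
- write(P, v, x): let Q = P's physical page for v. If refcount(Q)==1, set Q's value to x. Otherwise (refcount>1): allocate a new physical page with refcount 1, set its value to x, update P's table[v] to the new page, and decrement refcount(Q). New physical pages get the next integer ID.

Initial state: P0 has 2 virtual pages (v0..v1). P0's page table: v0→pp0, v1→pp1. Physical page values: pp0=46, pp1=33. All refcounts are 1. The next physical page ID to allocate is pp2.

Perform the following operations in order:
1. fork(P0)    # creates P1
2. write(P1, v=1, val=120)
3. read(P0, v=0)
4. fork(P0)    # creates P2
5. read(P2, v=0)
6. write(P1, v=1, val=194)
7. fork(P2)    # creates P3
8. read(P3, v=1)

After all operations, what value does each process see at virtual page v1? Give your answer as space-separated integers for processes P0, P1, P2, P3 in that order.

Answer: 33 194 33 33

Derivation:
Op 1: fork(P0) -> P1. 2 ppages; refcounts: pp0:2 pp1:2
Op 2: write(P1, v1, 120). refcount(pp1)=2>1 -> COPY to pp2. 3 ppages; refcounts: pp0:2 pp1:1 pp2:1
Op 3: read(P0, v0) -> 46. No state change.
Op 4: fork(P0) -> P2. 3 ppages; refcounts: pp0:3 pp1:2 pp2:1
Op 5: read(P2, v0) -> 46. No state change.
Op 6: write(P1, v1, 194). refcount(pp2)=1 -> write in place. 3 ppages; refcounts: pp0:3 pp1:2 pp2:1
Op 7: fork(P2) -> P3. 3 ppages; refcounts: pp0:4 pp1:3 pp2:1
Op 8: read(P3, v1) -> 33. No state change.
P0: v1 -> pp1 = 33
P1: v1 -> pp2 = 194
P2: v1 -> pp1 = 33
P3: v1 -> pp1 = 33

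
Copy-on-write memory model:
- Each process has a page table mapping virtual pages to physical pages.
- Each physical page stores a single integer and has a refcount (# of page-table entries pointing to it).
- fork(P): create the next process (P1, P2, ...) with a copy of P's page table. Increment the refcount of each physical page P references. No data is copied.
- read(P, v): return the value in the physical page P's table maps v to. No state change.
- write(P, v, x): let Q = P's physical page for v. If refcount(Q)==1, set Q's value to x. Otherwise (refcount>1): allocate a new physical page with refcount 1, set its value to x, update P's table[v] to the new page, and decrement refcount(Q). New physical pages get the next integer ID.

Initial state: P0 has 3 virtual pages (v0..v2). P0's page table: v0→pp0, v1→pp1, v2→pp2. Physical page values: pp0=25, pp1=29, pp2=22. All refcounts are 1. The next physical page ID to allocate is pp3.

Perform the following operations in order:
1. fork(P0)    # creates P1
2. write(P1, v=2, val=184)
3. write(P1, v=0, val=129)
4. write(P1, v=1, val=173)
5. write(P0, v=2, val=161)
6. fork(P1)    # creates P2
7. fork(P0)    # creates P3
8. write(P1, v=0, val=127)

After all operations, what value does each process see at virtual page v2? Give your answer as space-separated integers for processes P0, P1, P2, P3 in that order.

Answer: 161 184 184 161

Derivation:
Op 1: fork(P0) -> P1. 3 ppages; refcounts: pp0:2 pp1:2 pp2:2
Op 2: write(P1, v2, 184). refcount(pp2)=2>1 -> COPY to pp3. 4 ppages; refcounts: pp0:2 pp1:2 pp2:1 pp3:1
Op 3: write(P1, v0, 129). refcount(pp0)=2>1 -> COPY to pp4. 5 ppages; refcounts: pp0:1 pp1:2 pp2:1 pp3:1 pp4:1
Op 4: write(P1, v1, 173). refcount(pp1)=2>1 -> COPY to pp5. 6 ppages; refcounts: pp0:1 pp1:1 pp2:1 pp3:1 pp4:1 pp5:1
Op 5: write(P0, v2, 161). refcount(pp2)=1 -> write in place. 6 ppages; refcounts: pp0:1 pp1:1 pp2:1 pp3:1 pp4:1 pp5:1
Op 6: fork(P1) -> P2. 6 ppages; refcounts: pp0:1 pp1:1 pp2:1 pp3:2 pp4:2 pp5:2
Op 7: fork(P0) -> P3. 6 ppages; refcounts: pp0:2 pp1:2 pp2:2 pp3:2 pp4:2 pp5:2
Op 8: write(P1, v0, 127). refcount(pp4)=2>1 -> COPY to pp6. 7 ppages; refcounts: pp0:2 pp1:2 pp2:2 pp3:2 pp4:1 pp5:2 pp6:1
P0: v2 -> pp2 = 161
P1: v2 -> pp3 = 184
P2: v2 -> pp3 = 184
P3: v2 -> pp2 = 161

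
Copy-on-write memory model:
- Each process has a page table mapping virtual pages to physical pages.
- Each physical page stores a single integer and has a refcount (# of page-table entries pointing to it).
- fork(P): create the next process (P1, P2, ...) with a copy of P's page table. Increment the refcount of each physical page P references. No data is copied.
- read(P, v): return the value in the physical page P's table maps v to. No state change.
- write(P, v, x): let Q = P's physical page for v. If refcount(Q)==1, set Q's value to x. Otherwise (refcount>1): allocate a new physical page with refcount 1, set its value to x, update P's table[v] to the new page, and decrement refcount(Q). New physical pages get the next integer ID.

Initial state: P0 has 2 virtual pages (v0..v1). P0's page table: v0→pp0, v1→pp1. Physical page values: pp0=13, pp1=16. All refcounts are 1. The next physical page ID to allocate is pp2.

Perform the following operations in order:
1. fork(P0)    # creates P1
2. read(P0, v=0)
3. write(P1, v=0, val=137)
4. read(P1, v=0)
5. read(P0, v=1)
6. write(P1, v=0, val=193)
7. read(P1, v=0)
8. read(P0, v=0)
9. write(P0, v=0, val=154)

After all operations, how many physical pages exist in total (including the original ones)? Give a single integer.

Answer: 3

Derivation:
Op 1: fork(P0) -> P1. 2 ppages; refcounts: pp0:2 pp1:2
Op 2: read(P0, v0) -> 13. No state change.
Op 3: write(P1, v0, 137). refcount(pp0)=2>1 -> COPY to pp2. 3 ppages; refcounts: pp0:1 pp1:2 pp2:1
Op 4: read(P1, v0) -> 137. No state change.
Op 5: read(P0, v1) -> 16. No state change.
Op 6: write(P1, v0, 193). refcount(pp2)=1 -> write in place. 3 ppages; refcounts: pp0:1 pp1:2 pp2:1
Op 7: read(P1, v0) -> 193. No state change.
Op 8: read(P0, v0) -> 13. No state change.
Op 9: write(P0, v0, 154). refcount(pp0)=1 -> write in place. 3 ppages; refcounts: pp0:1 pp1:2 pp2:1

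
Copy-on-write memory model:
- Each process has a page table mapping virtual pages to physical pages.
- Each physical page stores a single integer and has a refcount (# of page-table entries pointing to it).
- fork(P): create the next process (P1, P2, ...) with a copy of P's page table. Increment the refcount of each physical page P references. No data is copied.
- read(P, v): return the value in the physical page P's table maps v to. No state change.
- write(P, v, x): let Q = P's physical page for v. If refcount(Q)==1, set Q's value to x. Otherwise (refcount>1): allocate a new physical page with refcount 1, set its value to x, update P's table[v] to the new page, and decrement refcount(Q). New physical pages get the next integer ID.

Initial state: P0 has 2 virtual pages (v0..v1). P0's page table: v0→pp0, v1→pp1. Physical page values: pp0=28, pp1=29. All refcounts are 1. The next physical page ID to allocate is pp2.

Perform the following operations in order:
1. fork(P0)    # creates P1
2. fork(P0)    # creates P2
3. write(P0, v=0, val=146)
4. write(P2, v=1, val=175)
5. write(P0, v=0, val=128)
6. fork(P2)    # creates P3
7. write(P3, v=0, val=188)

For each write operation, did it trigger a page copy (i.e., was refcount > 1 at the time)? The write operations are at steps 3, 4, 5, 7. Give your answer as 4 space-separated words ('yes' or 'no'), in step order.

Op 1: fork(P0) -> P1. 2 ppages; refcounts: pp0:2 pp1:2
Op 2: fork(P0) -> P2. 2 ppages; refcounts: pp0:3 pp1:3
Op 3: write(P0, v0, 146). refcount(pp0)=3>1 -> COPY to pp2. 3 ppages; refcounts: pp0:2 pp1:3 pp2:1
Op 4: write(P2, v1, 175). refcount(pp1)=3>1 -> COPY to pp3. 4 ppages; refcounts: pp0:2 pp1:2 pp2:1 pp3:1
Op 5: write(P0, v0, 128). refcount(pp2)=1 -> write in place. 4 ppages; refcounts: pp0:2 pp1:2 pp2:1 pp3:1
Op 6: fork(P2) -> P3. 4 ppages; refcounts: pp0:3 pp1:2 pp2:1 pp3:2
Op 7: write(P3, v0, 188). refcount(pp0)=3>1 -> COPY to pp4. 5 ppages; refcounts: pp0:2 pp1:2 pp2:1 pp3:2 pp4:1

yes yes no yes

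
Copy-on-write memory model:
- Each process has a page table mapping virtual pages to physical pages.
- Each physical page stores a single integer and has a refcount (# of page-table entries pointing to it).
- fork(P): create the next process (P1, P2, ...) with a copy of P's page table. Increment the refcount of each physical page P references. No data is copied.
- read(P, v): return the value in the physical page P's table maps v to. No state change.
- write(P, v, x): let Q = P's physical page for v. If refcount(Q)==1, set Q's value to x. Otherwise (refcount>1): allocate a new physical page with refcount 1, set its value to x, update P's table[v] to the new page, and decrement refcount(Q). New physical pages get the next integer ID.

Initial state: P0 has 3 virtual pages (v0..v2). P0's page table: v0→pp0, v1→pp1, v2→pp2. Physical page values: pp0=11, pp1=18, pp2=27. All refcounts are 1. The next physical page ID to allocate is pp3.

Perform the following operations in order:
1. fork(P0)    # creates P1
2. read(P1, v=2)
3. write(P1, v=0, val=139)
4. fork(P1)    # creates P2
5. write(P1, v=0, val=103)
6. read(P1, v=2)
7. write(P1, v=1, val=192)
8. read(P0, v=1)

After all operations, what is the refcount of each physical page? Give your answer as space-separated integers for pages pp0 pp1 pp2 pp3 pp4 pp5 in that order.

Answer: 1 2 3 1 1 1

Derivation:
Op 1: fork(P0) -> P1. 3 ppages; refcounts: pp0:2 pp1:2 pp2:2
Op 2: read(P1, v2) -> 27. No state change.
Op 3: write(P1, v0, 139). refcount(pp0)=2>1 -> COPY to pp3. 4 ppages; refcounts: pp0:1 pp1:2 pp2:2 pp3:1
Op 4: fork(P1) -> P2. 4 ppages; refcounts: pp0:1 pp1:3 pp2:3 pp3:2
Op 5: write(P1, v0, 103). refcount(pp3)=2>1 -> COPY to pp4. 5 ppages; refcounts: pp0:1 pp1:3 pp2:3 pp3:1 pp4:1
Op 6: read(P1, v2) -> 27. No state change.
Op 7: write(P1, v1, 192). refcount(pp1)=3>1 -> COPY to pp5. 6 ppages; refcounts: pp0:1 pp1:2 pp2:3 pp3:1 pp4:1 pp5:1
Op 8: read(P0, v1) -> 18. No state change.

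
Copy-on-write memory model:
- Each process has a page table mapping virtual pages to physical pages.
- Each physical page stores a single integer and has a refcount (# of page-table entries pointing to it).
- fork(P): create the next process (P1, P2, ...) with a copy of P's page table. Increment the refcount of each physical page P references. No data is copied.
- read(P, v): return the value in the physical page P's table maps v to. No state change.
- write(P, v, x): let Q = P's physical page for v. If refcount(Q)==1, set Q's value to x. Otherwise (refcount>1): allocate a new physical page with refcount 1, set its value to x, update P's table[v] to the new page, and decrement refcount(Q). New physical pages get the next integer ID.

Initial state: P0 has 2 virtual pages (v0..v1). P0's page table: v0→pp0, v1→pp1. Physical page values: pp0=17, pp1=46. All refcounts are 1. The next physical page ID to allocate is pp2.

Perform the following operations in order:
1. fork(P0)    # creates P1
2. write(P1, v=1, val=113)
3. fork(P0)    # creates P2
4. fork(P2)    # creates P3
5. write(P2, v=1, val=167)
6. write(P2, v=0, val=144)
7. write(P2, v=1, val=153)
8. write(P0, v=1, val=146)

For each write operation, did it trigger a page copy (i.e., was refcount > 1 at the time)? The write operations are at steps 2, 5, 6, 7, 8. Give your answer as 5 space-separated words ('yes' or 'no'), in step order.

Op 1: fork(P0) -> P1. 2 ppages; refcounts: pp0:2 pp1:2
Op 2: write(P1, v1, 113). refcount(pp1)=2>1 -> COPY to pp2. 3 ppages; refcounts: pp0:2 pp1:1 pp2:1
Op 3: fork(P0) -> P2. 3 ppages; refcounts: pp0:3 pp1:2 pp2:1
Op 4: fork(P2) -> P3. 3 ppages; refcounts: pp0:4 pp1:3 pp2:1
Op 5: write(P2, v1, 167). refcount(pp1)=3>1 -> COPY to pp3. 4 ppages; refcounts: pp0:4 pp1:2 pp2:1 pp3:1
Op 6: write(P2, v0, 144). refcount(pp0)=4>1 -> COPY to pp4. 5 ppages; refcounts: pp0:3 pp1:2 pp2:1 pp3:1 pp4:1
Op 7: write(P2, v1, 153). refcount(pp3)=1 -> write in place. 5 ppages; refcounts: pp0:3 pp1:2 pp2:1 pp3:1 pp4:1
Op 8: write(P0, v1, 146). refcount(pp1)=2>1 -> COPY to pp5. 6 ppages; refcounts: pp0:3 pp1:1 pp2:1 pp3:1 pp4:1 pp5:1

yes yes yes no yes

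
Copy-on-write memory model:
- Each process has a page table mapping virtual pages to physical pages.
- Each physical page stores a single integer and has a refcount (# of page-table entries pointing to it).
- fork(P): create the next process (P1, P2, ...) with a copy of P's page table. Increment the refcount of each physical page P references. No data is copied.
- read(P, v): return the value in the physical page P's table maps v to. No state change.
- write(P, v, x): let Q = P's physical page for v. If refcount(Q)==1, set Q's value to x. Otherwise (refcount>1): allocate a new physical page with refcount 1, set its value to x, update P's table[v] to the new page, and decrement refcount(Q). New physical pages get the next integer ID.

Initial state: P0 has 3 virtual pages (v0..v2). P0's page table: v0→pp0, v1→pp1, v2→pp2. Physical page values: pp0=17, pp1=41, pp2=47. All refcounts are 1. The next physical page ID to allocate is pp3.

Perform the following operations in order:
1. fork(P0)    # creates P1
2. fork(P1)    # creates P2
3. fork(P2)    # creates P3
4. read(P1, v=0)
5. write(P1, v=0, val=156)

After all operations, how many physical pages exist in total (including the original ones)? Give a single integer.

Answer: 4

Derivation:
Op 1: fork(P0) -> P1. 3 ppages; refcounts: pp0:2 pp1:2 pp2:2
Op 2: fork(P1) -> P2. 3 ppages; refcounts: pp0:3 pp1:3 pp2:3
Op 3: fork(P2) -> P3. 3 ppages; refcounts: pp0:4 pp1:4 pp2:4
Op 4: read(P1, v0) -> 17. No state change.
Op 5: write(P1, v0, 156). refcount(pp0)=4>1 -> COPY to pp3. 4 ppages; refcounts: pp0:3 pp1:4 pp2:4 pp3:1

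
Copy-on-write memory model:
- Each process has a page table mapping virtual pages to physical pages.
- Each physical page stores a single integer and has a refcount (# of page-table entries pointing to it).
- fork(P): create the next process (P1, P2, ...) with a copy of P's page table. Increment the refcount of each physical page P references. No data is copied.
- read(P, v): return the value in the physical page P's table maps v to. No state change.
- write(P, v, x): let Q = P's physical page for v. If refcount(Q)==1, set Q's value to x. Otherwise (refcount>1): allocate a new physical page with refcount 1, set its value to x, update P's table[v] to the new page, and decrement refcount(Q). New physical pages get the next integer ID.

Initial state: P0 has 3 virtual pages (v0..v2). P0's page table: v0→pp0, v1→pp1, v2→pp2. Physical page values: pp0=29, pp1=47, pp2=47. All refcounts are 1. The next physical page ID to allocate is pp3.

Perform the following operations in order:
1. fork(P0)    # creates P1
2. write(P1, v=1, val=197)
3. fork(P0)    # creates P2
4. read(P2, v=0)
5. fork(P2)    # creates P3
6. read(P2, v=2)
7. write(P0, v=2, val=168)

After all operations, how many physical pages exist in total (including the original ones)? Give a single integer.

Answer: 5

Derivation:
Op 1: fork(P0) -> P1. 3 ppages; refcounts: pp0:2 pp1:2 pp2:2
Op 2: write(P1, v1, 197). refcount(pp1)=2>1 -> COPY to pp3. 4 ppages; refcounts: pp0:2 pp1:1 pp2:2 pp3:1
Op 3: fork(P0) -> P2. 4 ppages; refcounts: pp0:3 pp1:2 pp2:3 pp3:1
Op 4: read(P2, v0) -> 29. No state change.
Op 5: fork(P2) -> P3. 4 ppages; refcounts: pp0:4 pp1:3 pp2:4 pp3:1
Op 6: read(P2, v2) -> 47. No state change.
Op 7: write(P0, v2, 168). refcount(pp2)=4>1 -> COPY to pp4. 5 ppages; refcounts: pp0:4 pp1:3 pp2:3 pp3:1 pp4:1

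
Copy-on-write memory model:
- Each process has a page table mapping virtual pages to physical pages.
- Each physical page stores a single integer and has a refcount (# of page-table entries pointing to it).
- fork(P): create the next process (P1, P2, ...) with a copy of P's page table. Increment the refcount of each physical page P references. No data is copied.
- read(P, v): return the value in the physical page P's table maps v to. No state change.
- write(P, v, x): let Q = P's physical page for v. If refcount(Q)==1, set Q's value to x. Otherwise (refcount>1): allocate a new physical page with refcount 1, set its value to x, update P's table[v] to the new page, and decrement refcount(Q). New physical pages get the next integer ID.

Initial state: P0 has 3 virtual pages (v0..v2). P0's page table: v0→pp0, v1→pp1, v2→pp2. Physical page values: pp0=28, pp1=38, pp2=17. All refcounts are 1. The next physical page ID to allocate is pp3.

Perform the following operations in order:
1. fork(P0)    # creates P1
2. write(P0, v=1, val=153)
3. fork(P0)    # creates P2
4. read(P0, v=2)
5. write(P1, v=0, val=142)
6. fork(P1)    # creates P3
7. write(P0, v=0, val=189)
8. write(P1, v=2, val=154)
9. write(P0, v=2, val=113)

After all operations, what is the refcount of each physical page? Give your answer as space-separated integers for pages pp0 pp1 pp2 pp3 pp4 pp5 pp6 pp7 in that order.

Answer: 1 2 2 2 2 1 1 1

Derivation:
Op 1: fork(P0) -> P1. 3 ppages; refcounts: pp0:2 pp1:2 pp2:2
Op 2: write(P0, v1, 153). refcount(pp1)=2>1 -> COPY to pp3. 4 ppages; refcounts: pp0:2 pp1:1 pp2:2 pp3:1
Op 3: fork(P0) -> P2. 4 ppages; refcounts: pp0:3 pp1:1 pp2:3 pp3:2
Op 4: read(P0, v2) -> 17. No state change.
Op 5: write(P1, v0, 142). refcount(pp0)=3>1 -> COPY to pp4. 5 ppages; refcounts: pp0:2 pp1:1 pp2:3 pp3:2 pp4:1
Op 6: fork(P1) -> P3. 5 ppages; refcounts: pp0:2 pp1:2 pp2:4 pp3:2 pp4:2
Op 7: write(P0, v0, 189). refcount(pp0)=2>1 -> COPY to pp5. 6 ppages; refcounts: pp0:1 pp1:2 pp2:4 pp3:2 pp4:2 pp5:1
Op 8: write(P1, v2, 154). refcount(pp2)=4>1 -> COPY to pp6. 7 ppages; refcounts: pp0:1 pp1:2 pp2:3 pp3:2 pp4:2 pp5:1 pp6:1
Op 9: write(P0, v2, 113). refcount(pp2)=3>1 -> COPY to pp7. 8 ppages; refcounts: pp0:1 pp1:2 pp2:2 pp3:2 pp4:2 pp5:1 pp6:1 pp7:1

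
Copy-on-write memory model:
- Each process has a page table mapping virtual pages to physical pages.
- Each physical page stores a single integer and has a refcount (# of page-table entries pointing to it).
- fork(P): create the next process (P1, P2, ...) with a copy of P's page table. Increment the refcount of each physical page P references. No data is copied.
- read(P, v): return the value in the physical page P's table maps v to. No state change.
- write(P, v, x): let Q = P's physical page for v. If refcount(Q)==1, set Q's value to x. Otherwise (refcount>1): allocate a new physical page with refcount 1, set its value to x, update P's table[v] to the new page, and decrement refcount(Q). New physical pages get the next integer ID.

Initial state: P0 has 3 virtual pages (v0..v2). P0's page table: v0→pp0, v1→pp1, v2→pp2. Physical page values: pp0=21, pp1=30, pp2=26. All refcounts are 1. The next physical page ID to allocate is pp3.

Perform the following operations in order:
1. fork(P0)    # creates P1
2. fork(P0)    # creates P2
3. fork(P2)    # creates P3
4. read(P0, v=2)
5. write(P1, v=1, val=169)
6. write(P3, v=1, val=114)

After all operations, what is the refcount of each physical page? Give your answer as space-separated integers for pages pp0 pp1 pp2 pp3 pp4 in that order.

Answer: 4 2 4 1 1

Derivation:
Op 1: fork(P0) -> P1. 3 ppages; refcounts: pp0:2 pp1:2 pp2:2
Op 2: fork(P0) -> P2. 3 ppages; refcounts: pp0:3 pp1:3 pp2:3
Op 3: fork(P2) -> P3. 3 ppages; refcounts: pp0:4 pp1:4 pp2:4
Op 4: read(P0, v2) -> 26. No state change.
Op 5: write(P1, v1, 169). refcount(pp1)=4>1 -> COPY to pp3. 4 ppages; refcounts: pp0:4 pp1:3 pp2:4 pp3:1
Op 6: write(P3, v1, 114). refcount(pp1)=3>1 -> COPY to pp4. 5 ppages; refcounts: pp0:4 pp1:2 pp2:4 pp3:1 pp4:1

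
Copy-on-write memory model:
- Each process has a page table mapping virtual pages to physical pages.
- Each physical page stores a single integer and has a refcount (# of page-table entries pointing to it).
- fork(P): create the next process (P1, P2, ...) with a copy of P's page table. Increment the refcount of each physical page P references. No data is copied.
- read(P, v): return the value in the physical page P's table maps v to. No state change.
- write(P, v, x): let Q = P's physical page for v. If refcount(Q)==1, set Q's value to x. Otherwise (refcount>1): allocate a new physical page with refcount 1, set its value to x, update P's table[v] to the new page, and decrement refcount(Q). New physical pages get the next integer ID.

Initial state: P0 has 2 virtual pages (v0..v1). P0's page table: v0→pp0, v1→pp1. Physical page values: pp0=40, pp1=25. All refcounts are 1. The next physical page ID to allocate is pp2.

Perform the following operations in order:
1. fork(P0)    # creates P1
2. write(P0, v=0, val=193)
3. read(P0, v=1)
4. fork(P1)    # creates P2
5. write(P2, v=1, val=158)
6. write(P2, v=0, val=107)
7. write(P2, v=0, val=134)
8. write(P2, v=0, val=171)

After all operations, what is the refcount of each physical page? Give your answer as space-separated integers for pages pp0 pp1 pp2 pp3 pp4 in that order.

Op 1: fork(P0) -> P1. 2 ppages; refcounts: pp0:2 pp1:2
Op 2: write(P0, v0, 193). refcount(pp0)=2>1 -> COPY to pp2. 3 ppages; refcounts: pp0:1 pp1:2 pp2:1
Op 3: read(P0, v1) -> 25. No state change.
Op 4: fork(P1) -> P2. 3 ppages; refcounts: pp0:2 pp1:3 pp2:1
Op 5: write(P2, v1, 158). refcount(pp1)=3>1 -> COPY to pp3. 4 ppages; refcounts: pp0:2 pp1:2 pp2:1 pp3:1
Op 6: write(P2, v0, 107). refcount(pp0)=2>1 -> COPY to pp4. 5 ppages; refcounts: pp0:1 pp1:2 pp2:1 pp3:1 pp4:1
Op 7: write(P2, v0, 134). refcount(pp4)=1 -> write in place. 5 ppages; refcounts: pp0:1 pp1:2 pp2:1 pp3:1 pp4:1
Op 8: write(P2, v0, 171). refcount(pp4)=1 -> write in place. 5 ppages; refcounts: pp0:1 pp1:2 pp2:1 pp3:1 pp4:1

Answer: 1 2 1 1 1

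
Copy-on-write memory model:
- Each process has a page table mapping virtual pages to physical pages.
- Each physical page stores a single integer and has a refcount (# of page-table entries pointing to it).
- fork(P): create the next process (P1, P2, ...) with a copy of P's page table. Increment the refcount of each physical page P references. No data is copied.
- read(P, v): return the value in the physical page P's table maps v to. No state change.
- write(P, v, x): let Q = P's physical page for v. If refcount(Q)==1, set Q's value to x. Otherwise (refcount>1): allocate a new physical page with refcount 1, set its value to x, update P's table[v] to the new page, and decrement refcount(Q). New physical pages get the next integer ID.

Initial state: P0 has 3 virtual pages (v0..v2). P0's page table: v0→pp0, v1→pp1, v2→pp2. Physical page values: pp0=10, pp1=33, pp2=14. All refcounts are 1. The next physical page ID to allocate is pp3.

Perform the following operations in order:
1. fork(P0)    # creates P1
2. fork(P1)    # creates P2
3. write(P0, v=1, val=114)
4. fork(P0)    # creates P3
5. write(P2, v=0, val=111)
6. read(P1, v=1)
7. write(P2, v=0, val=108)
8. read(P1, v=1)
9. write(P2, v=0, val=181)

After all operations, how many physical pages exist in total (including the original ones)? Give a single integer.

Answer: 5

Derivation:
Op 1: fork(P0) -> P1. 3 ppages; refcounts: pp0:2 pp1:2 pp2:2
Op 2: fork(P1) -> P2. 3 ppages; refcounts: pp0:3 pp1:3 pp2:3
Op 3: write(P0, v1, 114). refcount(pp1)=3>1 -> COPY to pp3. 4 ppages; refcounts: pp0:3 pp1:2 pp2:3 pp3:1
Op 4: fork(P0) -> P3. 4 ppages; refcounts: pp0:4 pp1:2 pp2:4 pp3:2
Op 5: write(P2, v0, 111). refcount(pp0)=4>1 -> COPY to pp4. 5 ppages; refcounts: pp0:3 pp1:2 pp2:4 pp3:2 pp4:1
Op 6: read(P1, v1) -> 33. No state change.
Op 7: write(P2, v0, 108). refcount(pp4)=1 -> write in place. 5 ppages; refcounts: pp0:3 pp1:2 pp2:4 pp3:2 pp4:1
Op 8: read(P1, v1) -> 33. No state change.
Op 9: write(P2, v0, 181). refcount(pp4)=1 -> write in place. 5 ppages; refcounts: pp0:3 pp1:2 pp2:4 pp3:2 pp4:1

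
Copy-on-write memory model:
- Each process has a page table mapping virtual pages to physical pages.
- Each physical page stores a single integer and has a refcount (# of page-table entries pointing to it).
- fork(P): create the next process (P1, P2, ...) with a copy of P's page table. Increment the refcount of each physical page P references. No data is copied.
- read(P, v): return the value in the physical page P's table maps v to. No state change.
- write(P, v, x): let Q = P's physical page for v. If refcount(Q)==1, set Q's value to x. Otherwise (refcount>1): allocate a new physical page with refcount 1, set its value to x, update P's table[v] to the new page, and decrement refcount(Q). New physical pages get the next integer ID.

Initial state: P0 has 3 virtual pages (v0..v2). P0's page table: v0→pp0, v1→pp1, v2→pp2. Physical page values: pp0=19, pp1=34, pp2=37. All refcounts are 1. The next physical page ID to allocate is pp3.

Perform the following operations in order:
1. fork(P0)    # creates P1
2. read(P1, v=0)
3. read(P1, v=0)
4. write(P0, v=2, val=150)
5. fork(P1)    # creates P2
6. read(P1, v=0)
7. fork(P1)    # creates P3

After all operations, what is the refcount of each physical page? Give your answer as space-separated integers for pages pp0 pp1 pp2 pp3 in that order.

Op 1: fork(P0) -> P1. 3 ppages; refcounts: pp0:2 pp1:2 pp2:2
Op 2: read(P1, v0) -> 19. No state change.
Op 3: read(P1, v0) -> 19. No state change.
Op 4: write(P0, v2, 150). refcount(pp2)=2>1 -> COPY to pp3. 4 ppages; refcounts: pp0:2 pp1:2 pp2:1 pp3:1
Op 5: fork(P1) -> P2. 4 ppages; refcounts: pp0:3 pp1:3 pp2:2 pp3:1
Op 6: read(P1, v0) -> 19. No state change.
Op 7: fork(P1) -> P3. 4 ppages; refcounts: pp0:4 pp1:4 pp2:3 pp3:1

Answer: 4 4 3 1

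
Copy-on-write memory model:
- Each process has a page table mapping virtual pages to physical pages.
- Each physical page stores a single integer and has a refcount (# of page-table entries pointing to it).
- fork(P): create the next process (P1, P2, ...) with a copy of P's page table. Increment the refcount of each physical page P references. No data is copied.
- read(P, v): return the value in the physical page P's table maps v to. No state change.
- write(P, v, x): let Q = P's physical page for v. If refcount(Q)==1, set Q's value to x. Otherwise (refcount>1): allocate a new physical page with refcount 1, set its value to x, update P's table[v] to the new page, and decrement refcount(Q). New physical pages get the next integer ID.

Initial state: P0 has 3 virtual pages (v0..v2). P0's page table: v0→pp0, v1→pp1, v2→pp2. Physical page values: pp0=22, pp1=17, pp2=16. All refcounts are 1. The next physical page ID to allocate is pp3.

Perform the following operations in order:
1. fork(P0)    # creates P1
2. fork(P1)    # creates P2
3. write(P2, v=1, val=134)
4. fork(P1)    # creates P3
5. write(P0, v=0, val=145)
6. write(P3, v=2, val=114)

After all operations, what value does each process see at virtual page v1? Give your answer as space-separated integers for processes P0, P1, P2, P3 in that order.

Op 1: fork(P0) -> P1. 3 ppages; refcounts: pp0:2 pp1:2 pp2:2
Op 2: fork(P1) -> P2. 3 ppages; refcounts: pp0:3 pp1:3 pp2:3
Op 3: write(P2, v1, 134). refcount(pp1)=3>1 -> COPY to pp3. 4 ppages; refcounts: pp0:3 pp1:2 pp2:3 pp3:1
Op 4: fork(P1) -> P3. 4 ppages; refcounts: pp0:4 pp1:3 pp2:4 pp3:1
Op 5: write(P0, v0, 145). refcount(pp0)=4>1 -> COPY to pp4. 5 ppages; refcounts: pp0:3 pp1:3 pp2:4 pp3:1 pp4:1
Op 6: write(P3, v2, 114). refcount(pp2)=4>1 -> COPY to pp5. 6 ppages; refcounts: pp0:3 pp1:3 pp2:3 pp3:1 pp4:1 pp5:1
P0: v1 -> pp1 = 17
P1: v1 -> pp1 = 17
P2: v1 -> pp3 = 134
P3: v1 -> pp1 = 17

Answer: 17 17 134 17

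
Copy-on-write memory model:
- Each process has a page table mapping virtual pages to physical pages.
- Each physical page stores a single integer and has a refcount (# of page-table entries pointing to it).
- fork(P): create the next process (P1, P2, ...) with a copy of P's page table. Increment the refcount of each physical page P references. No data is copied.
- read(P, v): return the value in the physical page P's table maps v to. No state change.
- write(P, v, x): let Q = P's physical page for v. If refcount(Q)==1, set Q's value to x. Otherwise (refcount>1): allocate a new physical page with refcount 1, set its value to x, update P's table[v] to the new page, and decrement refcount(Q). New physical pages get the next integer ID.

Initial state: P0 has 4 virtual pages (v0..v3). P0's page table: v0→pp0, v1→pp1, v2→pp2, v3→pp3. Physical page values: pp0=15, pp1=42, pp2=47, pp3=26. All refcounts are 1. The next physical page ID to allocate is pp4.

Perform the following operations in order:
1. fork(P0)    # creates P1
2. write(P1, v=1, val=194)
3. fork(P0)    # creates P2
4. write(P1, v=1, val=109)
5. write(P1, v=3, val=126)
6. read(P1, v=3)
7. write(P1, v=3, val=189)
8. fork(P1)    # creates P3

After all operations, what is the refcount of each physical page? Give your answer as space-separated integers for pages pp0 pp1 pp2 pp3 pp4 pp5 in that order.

Answer: 4 2 4 2 2 2

Derivation:
Op 1: fork(P0) -> P1. 4 ppages; refcounts: pp0:2 pp1:2 pp2:2 pp3:2
Op 2: write(P1, v1, 194). refcount(pp1)=2>1 -> COPY to pp4. 5 ppages; refcounts: pp0:2 pp1:1 pp2:2 pp3:2 pp4:1
Op 3: fork(P0) -> P2. 5 ppages; refcounts: pp0:3 pp1:2 pp2:3 pp3:3 pp4:1
Op 4: write(P1, v1, 109). refcount(pp4)=1 -> write in place. 5 ppages; refcounts: pp0:3 pp1:2 pp2:3 pp3:3 pp4:1
Op 5: write(P1, v3, 126). refcount(pp3)=3>1 -> COPY to pp5. 6 ppages; refcounts: pp0:3 pp1:2 pp2:3 pp3:2 pp4:1 pp5:1
Op 6: read(P1, v3) -> 126. No state change.
Op 7: write(P1, v3, 189). refcount(pp5)=1 -> write in place. 6 ppages; refcounts: pp0:3 pp1:2 pp2:3 pp3:2 pp4:1 pp5:1
Op 8: fork(P1) -> P3. 6 ppages; refcounts: pp0:4 pp1:2 pp2:4 pp3:2 pp4:2 pp5:2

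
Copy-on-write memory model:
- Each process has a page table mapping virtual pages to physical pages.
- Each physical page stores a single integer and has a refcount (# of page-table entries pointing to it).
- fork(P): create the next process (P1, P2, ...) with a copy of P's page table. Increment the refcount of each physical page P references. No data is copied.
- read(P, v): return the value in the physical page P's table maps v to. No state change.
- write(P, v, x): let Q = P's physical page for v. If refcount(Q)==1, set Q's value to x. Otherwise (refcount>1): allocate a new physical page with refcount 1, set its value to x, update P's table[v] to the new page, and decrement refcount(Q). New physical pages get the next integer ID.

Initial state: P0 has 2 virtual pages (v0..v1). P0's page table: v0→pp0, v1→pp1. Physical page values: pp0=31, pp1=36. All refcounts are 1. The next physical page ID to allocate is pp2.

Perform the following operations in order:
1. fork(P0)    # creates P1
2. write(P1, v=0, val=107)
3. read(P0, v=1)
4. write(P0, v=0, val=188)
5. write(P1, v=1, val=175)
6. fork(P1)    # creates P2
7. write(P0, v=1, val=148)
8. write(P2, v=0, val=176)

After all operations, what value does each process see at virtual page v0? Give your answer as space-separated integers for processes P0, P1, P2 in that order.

Op 1: fork(P0) -> P1. 2 ppages; refcounts: pp0:2 pp1:2
Op 2: write(P1, v0, 107). refcount(pp0)=2>1 -> COPY to pp2. 3 ppages; refcounts: pp0:1 pp1:2 pp2:1
Op 3: read(P0, v1) -> 36. No state change.
Op 4: write(P0, v0, 188). refcount(pp0)=1 -> write in place. 3 ppages; refcounts: pp0:1 pp1:2 pp2:1
Op 5: write(P1, v1, 175). refcount(pp1)=2>1 -> COPY to pp3. 4 ppages; refcounts: pp0:1 pp1:1 pp2:1 pp3:1
Op 6: fork(P1) -> P2. 4 ppages; refcounts: pp0:1 pp1:1 pp2:2 pp3:2
Op 7: write(P0, v1, 148). refcount(pp1)=1 -> write in place. 4 ppages; refcounts: pp0:1 pp1:1 pp2:2 pp3:2
Op 8: write(P2, v0, 176). refcount(pp2)=2>1 -> COPY to pp4. 5 ppages; refcounts: pp0:1 pp1:1 pp2:1 pp3:2 pp4:1
P0: v0 -> pp0 = 188
P1: v0 -> pp2 = 107
P2: v0 -> pp4 = 176

Answer: 188 107 176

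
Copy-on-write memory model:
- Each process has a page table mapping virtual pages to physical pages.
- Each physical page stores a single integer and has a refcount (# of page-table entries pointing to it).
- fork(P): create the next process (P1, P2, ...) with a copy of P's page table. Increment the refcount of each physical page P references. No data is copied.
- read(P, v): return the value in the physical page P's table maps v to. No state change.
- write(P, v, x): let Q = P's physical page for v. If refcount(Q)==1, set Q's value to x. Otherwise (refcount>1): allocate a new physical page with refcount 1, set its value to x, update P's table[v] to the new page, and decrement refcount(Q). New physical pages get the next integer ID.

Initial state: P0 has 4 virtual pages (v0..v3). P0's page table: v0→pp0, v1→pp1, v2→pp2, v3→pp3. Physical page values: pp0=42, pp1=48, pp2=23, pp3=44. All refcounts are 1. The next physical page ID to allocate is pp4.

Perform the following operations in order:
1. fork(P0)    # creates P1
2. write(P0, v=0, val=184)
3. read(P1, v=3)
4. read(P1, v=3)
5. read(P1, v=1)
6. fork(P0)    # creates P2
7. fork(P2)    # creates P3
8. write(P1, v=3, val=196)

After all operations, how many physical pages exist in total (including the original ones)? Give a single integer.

Op 1: fork(P0) -> P1. 4 ppages; refcounts: pp0:2 pp1:2 pp2:2 pp3:2
Op 2: write(P0, v0, 184). refcount(pp0)=2>1 -> COPY to pp4. 5 ppages; refcounts: pp0:1 pp1:2 pp2:2 pp3:2 pp4:1
Op 3: read(P1, v3) -> 44. No state change.
Op 4: read(P1, v3) -> 44. No state change.
Op 5: read(P1, v1) -> 48. No state change.
Op 6: fork(P0) -> P2. 5 ppages; refcounts: pp0:1 pp1:3 pp2:3 pp3:3 pp4:2
Op 7: fork(P2) -> P3. 5 ppages; refcounts: pp0:1 pp1:4 pp2:4 pp3:4 pp4:3
Op 8: write(P1, v3, 196). refcount(pp3)=4>1 -> COPY to pp5. 6 ppages; refcounts: pp0:1 pp1:4 pp2:4 pp3:3 pp4:3 pp5:1

Answer: 6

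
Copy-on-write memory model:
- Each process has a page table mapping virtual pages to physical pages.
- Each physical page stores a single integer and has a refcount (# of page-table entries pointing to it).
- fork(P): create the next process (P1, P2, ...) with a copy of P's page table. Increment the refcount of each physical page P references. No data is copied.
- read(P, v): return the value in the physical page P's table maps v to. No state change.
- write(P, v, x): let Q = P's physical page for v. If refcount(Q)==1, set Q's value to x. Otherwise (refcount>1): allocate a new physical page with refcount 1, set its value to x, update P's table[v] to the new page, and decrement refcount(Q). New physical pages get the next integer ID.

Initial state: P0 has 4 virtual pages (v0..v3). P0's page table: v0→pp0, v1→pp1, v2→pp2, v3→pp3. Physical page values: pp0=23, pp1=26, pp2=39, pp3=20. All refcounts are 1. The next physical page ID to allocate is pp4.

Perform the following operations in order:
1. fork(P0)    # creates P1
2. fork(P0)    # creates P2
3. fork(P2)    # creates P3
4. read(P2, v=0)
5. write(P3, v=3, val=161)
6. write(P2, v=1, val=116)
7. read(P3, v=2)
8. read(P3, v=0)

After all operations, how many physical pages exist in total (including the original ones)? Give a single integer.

Answer: 6

Derivation:
Op 1: fork(P0) -> P1. 4 ppages; refcounts: pp0:2 pp1:2 pp2:2 pp3:2
Op 2: fork(P0) -> P2. 4 ppages; refcounts: pp0:3 pp1:3 pp2:3 pp3:3
Op 3: fork(P2) -> P3. 4 ppages; refcounts: pp0:4 pp1:4 pp2:4 pp3:4
Op 4: read(P2, v0) -> 23. No state change.
Op 5: write(P3, v3, 161). refcount(pp3)=4>1 -> COPY to pp4. 5 ppages; refcounts: pp0:4 pp1:4 pp2:4 pp3:3 pp4:1
Op 6: write(P2, v1, 116). refcount(pp1)=4>1 -> COPY to pp5. 6 ppages; refcounts: pp0:4 pp1:3 pp2:4 pp3:3 pp4:1 pp5:1
Op 7: read(P3, v2) -> 39. No state change.
Op 8: read(P3, v0) -> 23. No state change.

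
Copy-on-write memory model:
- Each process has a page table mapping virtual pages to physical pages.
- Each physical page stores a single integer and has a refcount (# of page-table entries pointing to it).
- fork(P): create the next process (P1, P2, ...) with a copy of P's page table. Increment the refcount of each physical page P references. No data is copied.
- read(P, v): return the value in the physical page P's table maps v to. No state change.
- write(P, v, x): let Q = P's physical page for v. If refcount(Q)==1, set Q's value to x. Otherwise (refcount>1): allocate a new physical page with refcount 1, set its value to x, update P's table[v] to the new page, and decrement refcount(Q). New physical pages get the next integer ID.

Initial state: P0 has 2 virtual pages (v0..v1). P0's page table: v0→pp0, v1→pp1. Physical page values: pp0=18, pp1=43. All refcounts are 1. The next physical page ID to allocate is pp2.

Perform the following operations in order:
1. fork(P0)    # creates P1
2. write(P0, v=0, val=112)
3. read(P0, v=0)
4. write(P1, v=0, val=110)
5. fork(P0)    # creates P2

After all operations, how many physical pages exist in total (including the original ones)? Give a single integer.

Answer: 3

Derivation:
Op 1: fork(P0) -> P1. 2 ppages; refcounts: pp0:2 pp1:2
Op 2: write(P0, v0, 112). refcount(pp0)=2>1 -> COPY to pp2. 3 ppages; refcounts: pp0:1 pp1:2 pp2:1
Op 3: read(P0, v0) -> 112. No state change.
Op 4: write(P1, v0, 110). refcount(pp0)=1 -> write in place. 3 ppages; refcounts: pp0:1 pp1:2 pp2:1
Op 5: fork(P0) -> P2. 3 ppages; refcounts: pp0:1 pp1:3 pp2:2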